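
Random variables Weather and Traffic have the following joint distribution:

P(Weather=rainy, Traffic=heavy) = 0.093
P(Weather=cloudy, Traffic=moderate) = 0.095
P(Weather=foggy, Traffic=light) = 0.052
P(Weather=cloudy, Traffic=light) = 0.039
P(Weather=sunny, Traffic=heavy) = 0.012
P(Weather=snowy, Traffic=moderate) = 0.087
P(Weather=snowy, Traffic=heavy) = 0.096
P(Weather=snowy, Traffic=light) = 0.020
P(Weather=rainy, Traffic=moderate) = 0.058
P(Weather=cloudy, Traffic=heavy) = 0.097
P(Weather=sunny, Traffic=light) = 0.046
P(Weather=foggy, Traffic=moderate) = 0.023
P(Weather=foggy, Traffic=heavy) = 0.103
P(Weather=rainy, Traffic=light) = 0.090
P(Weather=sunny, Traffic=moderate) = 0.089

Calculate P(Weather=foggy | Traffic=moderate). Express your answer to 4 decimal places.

P(Traffic=moderate) = 0.089 + 0.095 + 0.058 + 0.087 + 0.023 = 0.352.
P(Weather=foggy | Traffic=moderate) = 0.023/0.352 = 0.0653.

0.0653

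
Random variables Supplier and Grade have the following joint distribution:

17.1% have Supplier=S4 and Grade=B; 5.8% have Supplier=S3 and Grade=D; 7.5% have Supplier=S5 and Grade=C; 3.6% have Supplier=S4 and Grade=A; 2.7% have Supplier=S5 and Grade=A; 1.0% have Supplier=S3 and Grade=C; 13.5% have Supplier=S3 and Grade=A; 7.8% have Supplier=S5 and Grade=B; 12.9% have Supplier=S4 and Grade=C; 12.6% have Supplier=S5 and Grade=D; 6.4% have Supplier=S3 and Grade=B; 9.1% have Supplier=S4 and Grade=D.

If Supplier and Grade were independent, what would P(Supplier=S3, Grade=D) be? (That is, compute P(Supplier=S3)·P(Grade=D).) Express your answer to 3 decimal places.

0.073

P(Supplier=S3) = 0.135 + 0.064 + 0.010 + 0.058 = 0.267.
P(Grade=D) = 0.058 + 0.091 + 0.126 = 0.275.
Product: 0.267 × 0.275 = 0.073.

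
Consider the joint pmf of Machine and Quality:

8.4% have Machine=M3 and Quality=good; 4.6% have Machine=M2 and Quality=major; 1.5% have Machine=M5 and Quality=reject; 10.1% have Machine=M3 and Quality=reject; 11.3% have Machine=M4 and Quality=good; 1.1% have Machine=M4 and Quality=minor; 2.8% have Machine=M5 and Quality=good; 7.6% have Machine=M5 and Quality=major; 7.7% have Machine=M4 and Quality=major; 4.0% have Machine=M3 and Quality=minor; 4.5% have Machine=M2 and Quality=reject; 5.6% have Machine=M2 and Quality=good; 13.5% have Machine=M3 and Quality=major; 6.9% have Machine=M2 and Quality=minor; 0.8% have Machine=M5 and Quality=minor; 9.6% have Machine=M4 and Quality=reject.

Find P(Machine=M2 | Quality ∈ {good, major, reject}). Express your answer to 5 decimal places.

0.16858

P(Quality=good) = 0.056 + 0.084 + 0.113 + 0.028 = 0.281.
P(Quality=major) = 0.046 + 0.135 + 0.077 + 0.076 = 0.334.
P(Quality=reject) = 0.045 + 0.101 + 0.096 + 0.015 = 0.257.
P(Quality ∈ {good, major, reject}) = 0.281 + 0.334 + 0.257 = 0.872; P(Machine=M2, Quality ∈ {good, major, reject}) = 0.056 + 0.046 + 0.045 = 0.147.
P(Machine=M2 | Quality ∈ {good, major, reject}) = 0.147/0.872 = 0.16858.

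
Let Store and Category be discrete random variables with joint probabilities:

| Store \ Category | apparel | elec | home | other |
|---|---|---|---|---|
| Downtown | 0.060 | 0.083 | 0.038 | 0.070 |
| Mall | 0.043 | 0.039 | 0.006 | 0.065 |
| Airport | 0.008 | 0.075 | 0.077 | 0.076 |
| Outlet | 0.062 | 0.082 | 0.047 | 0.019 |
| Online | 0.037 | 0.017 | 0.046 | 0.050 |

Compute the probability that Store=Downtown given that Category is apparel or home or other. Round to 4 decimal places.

0.2386

P(Category=apparel) = 0.060 + 0.043 + 0.008 + 0.062 + 0.037 = 0.210.
P(Category=home) = 0.038 + 0.006 + 0.077 + 0.047 + 0.046 = 0.214.
P(Category=other) = 0.070 + 0.065 + 0.076 + 0.019 + 0.050 = 0.280.
P(Category ∈ {apparel, home, other}) = 0.210 + 0.214 + 0.280 = 0.704; P(Store=Downtown, Category ∈ {apparel, home, other}) = 0.060 + 0.038 + 0.070 = 0.168.
P(Store=Downtown | Category ∈ {apparel, home, other}) = 0.168/0.704 = 0.2386.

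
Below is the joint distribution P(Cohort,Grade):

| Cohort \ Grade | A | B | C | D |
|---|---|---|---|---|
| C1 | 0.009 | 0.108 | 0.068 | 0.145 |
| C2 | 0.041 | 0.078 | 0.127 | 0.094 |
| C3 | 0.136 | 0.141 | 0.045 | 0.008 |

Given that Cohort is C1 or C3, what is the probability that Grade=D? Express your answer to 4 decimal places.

P(Cohort=C1) = 0.009 + 0.108 + 0.068 + 0.145 = 0.330.
P(Cohort=C3) = 0.136 + 0.141 + 0.045 + 0.008 = 0.330.
P(Cohort ∈ {C1, C3}) = 0.330 + 0.330 = 0.660; P(Grade=D, Cohort ∈ {C1, C3}) = 0.145 + 0.008 = 0.153.
P(Grade=D | Cohort ∈ {C1, C3}) = 0.153/0.660 = 0.2318.

0.2318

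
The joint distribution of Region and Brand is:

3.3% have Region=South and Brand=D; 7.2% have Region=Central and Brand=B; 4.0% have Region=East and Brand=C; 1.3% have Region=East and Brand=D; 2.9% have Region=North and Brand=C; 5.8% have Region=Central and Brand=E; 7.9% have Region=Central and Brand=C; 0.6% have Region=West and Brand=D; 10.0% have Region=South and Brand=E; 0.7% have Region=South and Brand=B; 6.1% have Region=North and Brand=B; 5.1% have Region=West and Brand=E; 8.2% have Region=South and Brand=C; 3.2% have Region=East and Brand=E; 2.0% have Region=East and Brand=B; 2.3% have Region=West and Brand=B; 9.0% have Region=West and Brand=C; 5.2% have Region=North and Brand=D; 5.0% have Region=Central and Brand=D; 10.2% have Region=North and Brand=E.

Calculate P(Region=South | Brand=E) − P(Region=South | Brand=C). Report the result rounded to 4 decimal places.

P(Brand=E) = 0.102 + 0.100 + 0.032 + 0.051 + 0.058 = 0.343; P(Region=South | Brand=E) = 0.100/0.343 = 0.29155.
P(Brand=C) = 0.029 + 0.082 + 0.040 + 0.090 + 0.079 = 0.320; P(Region=South | Brand=C) = 0.082/0.320 = 0.25625.
Difference = 0.0353.

0.0353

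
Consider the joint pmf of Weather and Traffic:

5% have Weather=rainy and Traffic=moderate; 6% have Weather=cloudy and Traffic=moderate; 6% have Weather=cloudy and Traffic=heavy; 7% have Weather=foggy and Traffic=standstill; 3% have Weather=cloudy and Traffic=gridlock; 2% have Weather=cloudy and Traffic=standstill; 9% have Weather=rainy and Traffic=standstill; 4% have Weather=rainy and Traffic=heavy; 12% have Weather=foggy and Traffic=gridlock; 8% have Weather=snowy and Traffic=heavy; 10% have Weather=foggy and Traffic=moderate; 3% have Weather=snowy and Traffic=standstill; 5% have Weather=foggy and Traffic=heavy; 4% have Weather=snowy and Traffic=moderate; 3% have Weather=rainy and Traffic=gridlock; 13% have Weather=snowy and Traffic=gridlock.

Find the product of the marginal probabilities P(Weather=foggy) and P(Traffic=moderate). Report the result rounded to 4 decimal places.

P(Weather=foggy) = 0.10 + 0.05 + 0.12 + 0.07 = 0.34.
P(Traffic=moderate) = 0.06 + 0.05 + 0.04 + 0.10 = 0.25.
Product: 0.34 × 0.25 = 0.0850.

0.0850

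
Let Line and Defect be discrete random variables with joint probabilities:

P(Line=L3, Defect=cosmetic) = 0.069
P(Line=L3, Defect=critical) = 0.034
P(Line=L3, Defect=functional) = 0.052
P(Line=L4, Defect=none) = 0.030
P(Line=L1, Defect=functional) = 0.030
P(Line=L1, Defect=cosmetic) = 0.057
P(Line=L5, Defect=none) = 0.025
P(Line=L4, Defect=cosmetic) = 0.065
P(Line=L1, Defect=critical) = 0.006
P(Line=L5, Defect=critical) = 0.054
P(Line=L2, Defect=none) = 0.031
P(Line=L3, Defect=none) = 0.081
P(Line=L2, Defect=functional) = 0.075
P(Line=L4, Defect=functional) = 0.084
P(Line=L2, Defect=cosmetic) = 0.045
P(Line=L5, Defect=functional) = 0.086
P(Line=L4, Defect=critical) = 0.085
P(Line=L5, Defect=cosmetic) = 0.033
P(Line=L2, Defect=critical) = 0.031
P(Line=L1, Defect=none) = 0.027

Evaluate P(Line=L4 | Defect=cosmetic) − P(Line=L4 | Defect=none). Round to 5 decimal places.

0.08700

P(Defect=cosmetic) = 0.057 + 0.045 + 0.069 + 0.065 + 0.033 = 0.269; P(Line=L4 | Defect=cosmetic) = 0.065/0.269 = 0.241636.
P(Defect=none) = 0.027 + 0.031 + 0.081 + 0.030 + 0.025 = 0.194; P(Line=L4 | Defect=none) = 0.030/0.194 = 0.154639.
Difference = 0.08700.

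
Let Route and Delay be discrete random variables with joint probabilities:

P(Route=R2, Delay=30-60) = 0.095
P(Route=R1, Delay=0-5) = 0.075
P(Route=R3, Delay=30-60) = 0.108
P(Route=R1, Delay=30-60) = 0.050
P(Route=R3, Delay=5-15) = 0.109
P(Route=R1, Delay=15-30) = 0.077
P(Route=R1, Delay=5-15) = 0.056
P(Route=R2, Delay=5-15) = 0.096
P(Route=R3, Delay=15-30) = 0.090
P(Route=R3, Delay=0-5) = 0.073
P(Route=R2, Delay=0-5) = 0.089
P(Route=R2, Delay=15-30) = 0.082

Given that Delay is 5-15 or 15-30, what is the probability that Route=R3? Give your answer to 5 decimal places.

0.39020

P(Delay=5-15) = 0.056 + 0.096 + 0.109 = 0.261.
P(Delay=15-30) = 0.077 + 0.082 + 0.090 = 0.249.
P(Delay ∈ {5-15, 15-30}) = 0.261 + 0.249 = 0.510; P(Route=R3, Delay ∈ {5-15, 15-30}) = 0.109 + 0.090 = 0.199.
P(Route=R3 | Delay ∈ {5-15, 15-30}) = 0.199/0.510 = 0.39020.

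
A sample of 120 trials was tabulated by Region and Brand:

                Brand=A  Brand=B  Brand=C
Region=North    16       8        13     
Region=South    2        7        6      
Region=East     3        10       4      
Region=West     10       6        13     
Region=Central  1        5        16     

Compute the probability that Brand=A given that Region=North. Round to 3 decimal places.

0.432

Total with Region=North: 16 + 8 + 13 = 37.
P(Brand=A | Region=North) = 16/37 = 0.432.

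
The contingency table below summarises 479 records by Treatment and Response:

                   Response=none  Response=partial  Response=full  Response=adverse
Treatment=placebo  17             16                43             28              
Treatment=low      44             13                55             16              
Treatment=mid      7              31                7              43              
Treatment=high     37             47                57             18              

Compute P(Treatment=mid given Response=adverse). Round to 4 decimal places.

Total with Response=adverse: 28 + 16 + 43 + 18 = 105.
P(Treatment=mid | Response=adverse) = 43/105 = 0.4095.

0.4095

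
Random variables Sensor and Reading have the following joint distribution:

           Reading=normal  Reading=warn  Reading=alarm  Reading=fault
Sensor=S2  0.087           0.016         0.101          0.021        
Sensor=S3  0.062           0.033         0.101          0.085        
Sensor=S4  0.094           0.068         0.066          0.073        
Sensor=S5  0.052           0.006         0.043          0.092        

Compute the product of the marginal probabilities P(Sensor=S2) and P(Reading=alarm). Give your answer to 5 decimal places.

0.06998

P(Sensor=S2) = 0.087 + 0.016 + 0.101 + 0.021 = 0.225.
P(Reading=alarm) = 0.101 + 0.101 + 0.066 + 0.043 = 0.311.
Product: 0.225 × 0.311 = 0.06998.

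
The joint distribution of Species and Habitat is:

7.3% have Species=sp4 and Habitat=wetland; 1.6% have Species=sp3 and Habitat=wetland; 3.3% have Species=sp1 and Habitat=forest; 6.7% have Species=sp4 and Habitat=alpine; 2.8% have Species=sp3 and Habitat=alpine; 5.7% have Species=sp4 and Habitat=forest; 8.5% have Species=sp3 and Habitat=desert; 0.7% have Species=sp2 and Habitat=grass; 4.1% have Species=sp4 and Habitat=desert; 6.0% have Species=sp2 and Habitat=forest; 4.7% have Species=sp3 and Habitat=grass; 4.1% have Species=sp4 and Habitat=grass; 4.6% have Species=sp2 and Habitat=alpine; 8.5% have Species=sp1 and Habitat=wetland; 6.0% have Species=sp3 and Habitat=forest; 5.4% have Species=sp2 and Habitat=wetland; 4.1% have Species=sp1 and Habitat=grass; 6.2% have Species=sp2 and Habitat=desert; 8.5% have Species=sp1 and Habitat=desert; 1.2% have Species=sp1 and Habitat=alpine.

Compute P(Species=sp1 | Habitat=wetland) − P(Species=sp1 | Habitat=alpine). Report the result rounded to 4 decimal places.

P(Habitat=wetland) = 0.085 + 0.054 + 0.016 + 0.073 = 0.228; P(Species=sp1 | Habitat=wetland) = 0.085/0.228 = 0.37281.
P(Habitat=alpine) = 0.012 + 0.046 + 0.028 + 0.067 = 0.153; P(Species=sp1 | Habitat=alpine) = 0.012/0.153 = 0.07843.
Difference = 0.2944.

0.2944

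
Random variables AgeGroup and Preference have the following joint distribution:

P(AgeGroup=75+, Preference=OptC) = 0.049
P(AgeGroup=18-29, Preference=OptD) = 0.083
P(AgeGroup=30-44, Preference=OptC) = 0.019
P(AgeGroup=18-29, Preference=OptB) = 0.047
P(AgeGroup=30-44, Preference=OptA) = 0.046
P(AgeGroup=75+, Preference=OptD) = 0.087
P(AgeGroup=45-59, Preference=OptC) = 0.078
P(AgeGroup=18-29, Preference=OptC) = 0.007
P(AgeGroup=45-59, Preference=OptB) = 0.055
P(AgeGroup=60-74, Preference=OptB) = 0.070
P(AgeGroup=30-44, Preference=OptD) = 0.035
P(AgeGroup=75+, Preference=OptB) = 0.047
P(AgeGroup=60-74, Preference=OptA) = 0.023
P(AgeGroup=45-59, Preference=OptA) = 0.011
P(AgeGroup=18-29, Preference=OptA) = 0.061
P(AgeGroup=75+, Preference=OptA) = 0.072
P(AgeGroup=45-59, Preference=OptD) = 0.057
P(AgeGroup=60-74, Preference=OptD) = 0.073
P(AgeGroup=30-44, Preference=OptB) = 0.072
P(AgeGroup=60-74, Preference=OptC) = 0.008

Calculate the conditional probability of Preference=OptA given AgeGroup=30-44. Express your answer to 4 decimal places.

P(AgeGroup=30-44) = 0.046 + 0.072 + 0.019 + 0.035 = 0.172.
P(Preference=OptA | AgeGroup=30-44) = 0.046/0.172 = 0.2674.

0.2674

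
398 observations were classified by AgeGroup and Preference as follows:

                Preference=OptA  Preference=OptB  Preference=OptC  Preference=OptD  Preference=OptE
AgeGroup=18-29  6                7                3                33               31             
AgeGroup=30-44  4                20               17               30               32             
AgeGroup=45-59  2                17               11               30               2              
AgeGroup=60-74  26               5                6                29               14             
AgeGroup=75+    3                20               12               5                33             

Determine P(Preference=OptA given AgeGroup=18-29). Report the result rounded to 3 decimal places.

Total with AgeGroup=18-29: 6 + 7 + 3 + 33 + 31 = 80.
P(Preference=OptA | AgeGroup=18-29) = 6/80 = 0.075.

0.075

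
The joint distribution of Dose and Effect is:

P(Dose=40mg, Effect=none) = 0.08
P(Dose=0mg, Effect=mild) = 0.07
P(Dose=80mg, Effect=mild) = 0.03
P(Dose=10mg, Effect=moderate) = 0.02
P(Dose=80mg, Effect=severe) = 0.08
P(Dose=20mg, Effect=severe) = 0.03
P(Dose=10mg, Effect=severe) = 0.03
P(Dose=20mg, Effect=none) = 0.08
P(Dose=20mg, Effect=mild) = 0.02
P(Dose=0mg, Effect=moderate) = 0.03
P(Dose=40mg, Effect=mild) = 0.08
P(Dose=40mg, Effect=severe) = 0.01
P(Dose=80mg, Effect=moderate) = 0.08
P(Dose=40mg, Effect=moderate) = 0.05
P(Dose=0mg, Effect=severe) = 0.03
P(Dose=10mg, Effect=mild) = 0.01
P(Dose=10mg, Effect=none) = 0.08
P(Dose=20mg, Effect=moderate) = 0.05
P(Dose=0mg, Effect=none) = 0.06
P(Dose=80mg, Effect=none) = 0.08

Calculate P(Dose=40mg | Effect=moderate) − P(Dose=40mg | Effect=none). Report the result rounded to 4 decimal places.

P(Effect=moderate) = 0.03 + 0.02 + 0.05 + 0.05 + 0.08 = 0.23; P(Dose=40mg | Effect=moderate) = 0.05/0.23 = 0.21739.
P(Effect=none) = 0.06 + 0.08 + 0.08 + 0.08 + 0.08 = 0.38; P(Dose=40mg | Effect=none) = 0.08/0.38 = 0.21053.
Difference = 0.0069.

0.0069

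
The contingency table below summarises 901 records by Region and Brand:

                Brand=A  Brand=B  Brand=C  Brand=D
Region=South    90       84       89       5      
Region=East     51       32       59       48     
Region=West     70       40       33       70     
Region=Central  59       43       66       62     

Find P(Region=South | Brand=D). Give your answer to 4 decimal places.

0.0270

Total with Brand=D: 5 + 48 + 70 + 62 = 185.
P(Region=South | Brand=D) = 5/185 = 0.0270.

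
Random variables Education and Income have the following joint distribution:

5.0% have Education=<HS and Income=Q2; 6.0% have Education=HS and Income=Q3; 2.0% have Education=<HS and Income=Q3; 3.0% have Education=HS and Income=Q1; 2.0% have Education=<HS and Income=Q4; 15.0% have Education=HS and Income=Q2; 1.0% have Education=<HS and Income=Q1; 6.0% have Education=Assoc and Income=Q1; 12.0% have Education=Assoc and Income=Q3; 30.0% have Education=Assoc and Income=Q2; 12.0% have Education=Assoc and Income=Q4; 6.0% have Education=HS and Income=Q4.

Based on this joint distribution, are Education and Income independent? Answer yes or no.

yes

Every cell satisfies P(Education,Income) = P(Education)·P(Income). For instance P(Education=<HS) = 0.100, P(Income=Q2) = 0.500, and 0.100×0.500 = 0.050 matches the joint entry. So Education and Income are independent.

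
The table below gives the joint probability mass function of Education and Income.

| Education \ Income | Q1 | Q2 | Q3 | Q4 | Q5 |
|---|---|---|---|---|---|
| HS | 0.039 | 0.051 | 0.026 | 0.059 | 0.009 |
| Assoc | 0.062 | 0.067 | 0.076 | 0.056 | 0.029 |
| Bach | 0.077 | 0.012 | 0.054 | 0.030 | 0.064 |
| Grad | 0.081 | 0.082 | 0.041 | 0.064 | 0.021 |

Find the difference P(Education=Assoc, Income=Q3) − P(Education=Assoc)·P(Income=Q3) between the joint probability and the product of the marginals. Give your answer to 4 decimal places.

0.0189

P(Education=Assoc) = 0.062 + 0.067 + 0.076 + 0.056 + 0.029 = 0.290.
P(Income=Q3) = 0.026 + 0.076 + 0.054 + 0.041 = 0.197.
P(Education=Assoc, Income=Q3) − P(Education=Assoc)P(Income=Q3) = 0.076 − 0.290×0.197 = 0.0189.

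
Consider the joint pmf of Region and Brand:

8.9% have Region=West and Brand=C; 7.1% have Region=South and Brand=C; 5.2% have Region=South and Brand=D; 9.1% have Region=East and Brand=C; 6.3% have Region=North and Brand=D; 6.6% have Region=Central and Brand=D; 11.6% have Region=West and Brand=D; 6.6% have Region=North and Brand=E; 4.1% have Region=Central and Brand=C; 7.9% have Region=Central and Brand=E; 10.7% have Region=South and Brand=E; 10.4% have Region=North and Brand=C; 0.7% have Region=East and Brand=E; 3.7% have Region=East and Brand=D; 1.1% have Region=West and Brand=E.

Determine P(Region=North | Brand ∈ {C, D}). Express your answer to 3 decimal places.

0.229

P(Brand=C) = 0.104 + 0.071 + 0.091 + 0.089 + 0.041 = 0.396.
P(Brand=D) = 0.063 + 0.052 + 0.037 + 0.116 + 0.066 = 0.334.
P(Brand ∈ {C, D}) = 0.396 + 0.334 = 0.730; P(Region=North, Brand ∈ {C, D}) = 0.104 + 0.063 = 0.167.
P(Region=North | Brand ∈ {C, D}) = 0.167/0.730 = 0.229.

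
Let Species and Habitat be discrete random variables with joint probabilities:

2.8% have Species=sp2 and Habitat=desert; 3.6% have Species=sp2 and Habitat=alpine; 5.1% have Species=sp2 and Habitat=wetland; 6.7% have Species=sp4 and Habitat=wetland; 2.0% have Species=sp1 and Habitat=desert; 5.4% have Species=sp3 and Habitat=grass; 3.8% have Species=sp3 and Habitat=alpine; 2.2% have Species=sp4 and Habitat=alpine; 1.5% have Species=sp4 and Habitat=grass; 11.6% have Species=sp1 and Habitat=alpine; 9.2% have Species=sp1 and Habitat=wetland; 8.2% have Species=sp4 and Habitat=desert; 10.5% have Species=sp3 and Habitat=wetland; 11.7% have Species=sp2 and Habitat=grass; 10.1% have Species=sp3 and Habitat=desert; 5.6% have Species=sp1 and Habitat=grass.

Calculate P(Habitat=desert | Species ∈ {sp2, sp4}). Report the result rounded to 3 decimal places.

0.263

P(Species=sp2) = 0.117 + 0.051 + 0.028 + 0.036 = 0.232.
P(Species=sp4) = 0.015 + 0.067 + 0.082 + 0.022 = 0.186.
P(Species ∈ {sp2, sp4}) = 0.232 + 0.186 = 0.418; P(Habitat=desert, Species ∈ {sp2, sp4}) = 0.028 + 0.082 = 0.110.
P(Habitat=desert | Species ∈ {sp2, sp4}) = 0.110/0.418 = 0.263.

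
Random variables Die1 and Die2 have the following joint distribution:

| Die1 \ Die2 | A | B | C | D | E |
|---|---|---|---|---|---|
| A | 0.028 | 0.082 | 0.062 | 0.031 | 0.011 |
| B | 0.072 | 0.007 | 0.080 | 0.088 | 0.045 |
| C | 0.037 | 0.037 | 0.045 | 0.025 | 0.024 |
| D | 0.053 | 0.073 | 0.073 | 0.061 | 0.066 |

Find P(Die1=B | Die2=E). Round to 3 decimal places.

P(Die2=E) = 0.011 + 0.045 + 0.024 + 0.066 = 0.146.
P(Die1=B | Die2=E) = 0.045/0.146 = 0.308.

0.308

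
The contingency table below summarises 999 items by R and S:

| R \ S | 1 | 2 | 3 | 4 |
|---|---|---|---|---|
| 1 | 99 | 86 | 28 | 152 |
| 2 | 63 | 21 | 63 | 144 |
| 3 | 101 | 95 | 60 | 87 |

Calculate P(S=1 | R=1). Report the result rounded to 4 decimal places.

Total with R=1: 99 + 86 + 28 + 152 = 365.
P(S=1 | R=1) = 99/365 = 0.2712.

0.2712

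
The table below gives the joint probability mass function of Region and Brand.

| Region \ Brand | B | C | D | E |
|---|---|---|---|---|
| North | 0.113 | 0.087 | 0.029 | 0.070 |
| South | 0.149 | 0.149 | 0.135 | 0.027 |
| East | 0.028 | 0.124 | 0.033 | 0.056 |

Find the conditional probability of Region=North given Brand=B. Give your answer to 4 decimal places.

0.3897

P(Brand=B) = 0.113 + 0.149 + 0.028 = 0.290.
P(Region=North | Brand=B) = 0.113/0.290 = 0.3897.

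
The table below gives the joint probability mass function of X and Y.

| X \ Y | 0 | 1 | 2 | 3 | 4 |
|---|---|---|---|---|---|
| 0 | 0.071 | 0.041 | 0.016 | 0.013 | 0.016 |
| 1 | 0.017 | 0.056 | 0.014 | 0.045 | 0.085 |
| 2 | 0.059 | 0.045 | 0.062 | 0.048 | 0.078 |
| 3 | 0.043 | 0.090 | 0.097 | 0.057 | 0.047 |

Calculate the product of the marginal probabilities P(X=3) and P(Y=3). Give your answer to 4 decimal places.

0.0544

P(X=3) = 0.043 + 0.090 + 0.097 + 0.057 + 0.047 = 0.334.
P(Y=3) = 0.013 + 0.045 + 0.048 + 0.057 = 0.163.
Product: 0.334 × 0.163 = 0.0544.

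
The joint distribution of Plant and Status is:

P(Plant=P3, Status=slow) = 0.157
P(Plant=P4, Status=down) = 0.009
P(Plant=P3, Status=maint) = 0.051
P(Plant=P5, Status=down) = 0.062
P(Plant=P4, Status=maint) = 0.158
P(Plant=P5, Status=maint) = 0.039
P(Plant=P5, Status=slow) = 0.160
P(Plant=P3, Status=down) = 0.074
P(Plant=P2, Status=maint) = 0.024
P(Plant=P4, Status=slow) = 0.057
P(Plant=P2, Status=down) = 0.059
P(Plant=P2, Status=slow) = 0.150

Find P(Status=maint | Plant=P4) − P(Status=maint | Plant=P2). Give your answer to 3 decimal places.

P(Plant=P4) = 0.057 + 0.009 + 0.158 = 0.224; P(Status=maint | Plant=P4) = 0.158/0.224 = 0.7054.
P(Plant=P2) = 0.150 + 0.059 + 0.024 = 0.233; P(Status=maint | Plant=P2) = 0.024/0.233 = 0.1030.
Difference = 0.602.

0.602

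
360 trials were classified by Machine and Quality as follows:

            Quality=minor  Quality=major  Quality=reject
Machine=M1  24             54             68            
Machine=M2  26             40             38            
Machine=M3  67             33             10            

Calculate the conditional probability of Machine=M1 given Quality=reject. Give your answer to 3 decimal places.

0.586

Total with Quality=reject: 68 + 38 + 10 = 116.
P(Machine=M1 | Quality=reject) = 68/116 = 0.586.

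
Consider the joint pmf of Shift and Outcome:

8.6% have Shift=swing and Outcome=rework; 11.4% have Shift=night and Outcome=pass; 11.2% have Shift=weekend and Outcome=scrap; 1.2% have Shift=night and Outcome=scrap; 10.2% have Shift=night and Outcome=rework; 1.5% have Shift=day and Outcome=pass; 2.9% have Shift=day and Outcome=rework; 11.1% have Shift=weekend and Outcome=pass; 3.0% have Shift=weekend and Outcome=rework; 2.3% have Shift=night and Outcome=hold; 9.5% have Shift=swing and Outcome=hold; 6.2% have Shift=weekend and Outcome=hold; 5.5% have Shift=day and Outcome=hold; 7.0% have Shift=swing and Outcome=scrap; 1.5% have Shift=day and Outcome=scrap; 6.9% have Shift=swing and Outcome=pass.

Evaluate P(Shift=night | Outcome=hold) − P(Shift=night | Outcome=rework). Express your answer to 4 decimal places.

P(Outcome=hold) = 0.055 + 0.095 + 0.023 + 0.062 = 0.235; P(Shift=night | Outcome=hold) = 0.023/0.235 = 0.09787.
P(Outcome=rework) = 0.029 + 0.086 + 0.102 + 0.030 = 0.247; P(Shift=night | Outcome=rework) = 0.102/0.247 = 0.41296.
Difference = -0.3151.

-0.3151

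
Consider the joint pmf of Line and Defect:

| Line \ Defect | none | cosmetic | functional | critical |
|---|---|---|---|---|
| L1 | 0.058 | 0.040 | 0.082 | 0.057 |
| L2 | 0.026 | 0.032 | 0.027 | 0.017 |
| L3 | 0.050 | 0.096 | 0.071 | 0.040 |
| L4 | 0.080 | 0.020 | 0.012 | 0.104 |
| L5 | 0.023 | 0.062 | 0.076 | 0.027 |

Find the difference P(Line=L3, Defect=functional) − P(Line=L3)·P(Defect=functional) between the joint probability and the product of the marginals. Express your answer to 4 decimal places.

P(Line=L3) = 0.050 + 0.096 + 0.071 + 0.040 = 0.257.
P(Defect=functional) = 0.082 + 0.027 + 0.071 + 0.012 + 0.076 = 0.268.
P(Line=L3, Defect=functional) − P(Line=L3)P(Defect=functional) = 0.071 − 0.257×0.268 = 0.0021.

0.0021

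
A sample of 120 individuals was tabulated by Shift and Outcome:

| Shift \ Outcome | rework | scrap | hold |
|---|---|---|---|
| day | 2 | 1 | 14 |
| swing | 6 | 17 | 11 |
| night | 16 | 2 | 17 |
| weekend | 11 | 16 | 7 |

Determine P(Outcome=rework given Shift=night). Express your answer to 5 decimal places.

Total with Shift=night: 16 + 2 + 17 = 35.
P(Outcome=rework | Shift=night) = 16/35 = 0.45714.

0.45714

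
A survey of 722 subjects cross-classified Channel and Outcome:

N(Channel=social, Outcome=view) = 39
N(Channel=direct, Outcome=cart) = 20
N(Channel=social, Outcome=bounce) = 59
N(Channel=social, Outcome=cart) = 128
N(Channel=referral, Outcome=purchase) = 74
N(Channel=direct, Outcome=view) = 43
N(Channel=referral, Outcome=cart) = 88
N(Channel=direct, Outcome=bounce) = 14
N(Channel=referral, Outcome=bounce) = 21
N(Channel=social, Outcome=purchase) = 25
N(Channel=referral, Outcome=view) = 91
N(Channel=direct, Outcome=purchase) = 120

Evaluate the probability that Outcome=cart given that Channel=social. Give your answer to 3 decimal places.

0.510

Total with Channel=social: 59 + 39 + 128 + 25 = 251.
P(Outcome=cart | Channel=social) = 128/251 = 0.510.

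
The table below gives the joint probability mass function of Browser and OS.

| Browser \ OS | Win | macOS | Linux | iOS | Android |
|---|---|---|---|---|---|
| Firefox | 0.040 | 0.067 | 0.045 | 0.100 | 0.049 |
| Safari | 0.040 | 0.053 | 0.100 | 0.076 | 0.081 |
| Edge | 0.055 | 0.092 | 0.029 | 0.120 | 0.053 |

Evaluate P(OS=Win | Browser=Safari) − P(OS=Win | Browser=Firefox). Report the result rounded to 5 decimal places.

P(Browser=Safari) = 0.040 + 0.053 + 0.100 + 0.076 + 0.081 = 0.350; P(OS=Win | Browser=Safari) = 0.040/0.350 = 0.114286.
P(Browser=Firefox) = 0.040 + 0.067 + 0.045 + 0.100 + 0.049 = 0.301; P(OS=Win | Browser=Firefox) = 0.040/0.301 = 0.132890.
Difference = -0.01860.

-0.01860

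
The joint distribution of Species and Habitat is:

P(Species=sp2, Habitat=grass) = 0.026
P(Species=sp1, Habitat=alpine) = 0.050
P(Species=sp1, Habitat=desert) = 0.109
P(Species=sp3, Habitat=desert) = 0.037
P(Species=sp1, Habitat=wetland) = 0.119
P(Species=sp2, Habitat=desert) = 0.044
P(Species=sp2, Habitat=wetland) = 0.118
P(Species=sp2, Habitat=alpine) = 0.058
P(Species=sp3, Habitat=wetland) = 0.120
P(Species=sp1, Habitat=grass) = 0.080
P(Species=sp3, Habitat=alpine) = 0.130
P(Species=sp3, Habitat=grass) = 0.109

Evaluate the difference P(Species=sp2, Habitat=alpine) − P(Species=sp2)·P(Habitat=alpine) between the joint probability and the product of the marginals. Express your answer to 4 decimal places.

-0.0005

P(Species=sp2) = 0.026 + 0.118 + 0.044 + 0.058 = 0.246.
P(Habitat=alpine) = 0.050 + 0.058 + 0.130 = 0.238.
P(Species=sp2, Habitat=alpine) − P(Species=sp2)P(Habitat=alpine) = 0.058 − 0.246×0.238 = -0.0005.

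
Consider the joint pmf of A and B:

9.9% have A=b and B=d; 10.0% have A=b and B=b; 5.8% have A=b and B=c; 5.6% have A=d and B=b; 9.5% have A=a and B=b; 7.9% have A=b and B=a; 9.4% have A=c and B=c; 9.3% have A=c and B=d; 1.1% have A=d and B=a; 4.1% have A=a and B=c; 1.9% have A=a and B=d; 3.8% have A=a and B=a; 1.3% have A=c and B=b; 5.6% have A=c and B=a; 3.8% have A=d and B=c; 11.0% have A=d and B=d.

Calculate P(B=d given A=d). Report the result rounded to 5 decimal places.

0.51163

P(A=d) = 0.011 + 0.056 + 0.038 + 0.110 = 0.215.
P(B=d | A=d) = 0.110/0.215 = 0.51163.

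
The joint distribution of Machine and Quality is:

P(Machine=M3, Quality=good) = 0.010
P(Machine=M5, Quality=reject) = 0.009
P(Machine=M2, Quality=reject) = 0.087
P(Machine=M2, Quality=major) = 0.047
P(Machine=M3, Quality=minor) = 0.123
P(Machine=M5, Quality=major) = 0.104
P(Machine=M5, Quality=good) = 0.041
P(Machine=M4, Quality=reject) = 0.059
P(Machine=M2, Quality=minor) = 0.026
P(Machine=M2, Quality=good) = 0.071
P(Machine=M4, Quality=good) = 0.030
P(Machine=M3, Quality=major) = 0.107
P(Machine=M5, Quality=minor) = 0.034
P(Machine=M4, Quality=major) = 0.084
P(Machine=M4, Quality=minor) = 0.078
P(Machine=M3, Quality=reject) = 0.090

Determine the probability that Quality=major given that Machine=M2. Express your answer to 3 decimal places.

P(Machine=M2) = 0.071 + 0.026 + 0.047 + 0.087 = 0.231.
P(Quality=major | Machine=M2) = 0.047/0.231 = 0.203.

0.203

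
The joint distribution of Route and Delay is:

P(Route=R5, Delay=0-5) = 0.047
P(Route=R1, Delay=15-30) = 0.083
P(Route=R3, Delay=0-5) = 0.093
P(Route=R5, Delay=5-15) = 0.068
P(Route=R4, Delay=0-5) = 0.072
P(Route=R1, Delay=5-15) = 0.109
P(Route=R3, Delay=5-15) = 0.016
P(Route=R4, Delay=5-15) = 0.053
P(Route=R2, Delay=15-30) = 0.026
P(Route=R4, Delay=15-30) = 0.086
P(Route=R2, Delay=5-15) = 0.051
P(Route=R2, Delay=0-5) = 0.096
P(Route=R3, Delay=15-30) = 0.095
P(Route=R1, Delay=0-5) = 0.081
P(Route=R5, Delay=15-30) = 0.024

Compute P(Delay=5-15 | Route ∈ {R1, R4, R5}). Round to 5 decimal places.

P(Route=R1) = 0.081 + 0.109 + 0.083 = 0.273.
P(Route=R4) = 0.072 + 0.053 + 0.086 = 0.211.
P(Route=R5) = 0.047 + 0.068 + 0.024 = 0.139.
P(Route ∈ {R1, R4, R5}) = 0.273 + 0.211 + 0.139 = 0.623; P(Delay=5-15, Route ∈ {R1, R4, R5}) = 0.109 + 0.053 + 0.068 = 0.230.
P(Delay=5-15 | Route ∈ {R1, R4, R5}) = 0.230/0.623 = 0.36918.

0.36918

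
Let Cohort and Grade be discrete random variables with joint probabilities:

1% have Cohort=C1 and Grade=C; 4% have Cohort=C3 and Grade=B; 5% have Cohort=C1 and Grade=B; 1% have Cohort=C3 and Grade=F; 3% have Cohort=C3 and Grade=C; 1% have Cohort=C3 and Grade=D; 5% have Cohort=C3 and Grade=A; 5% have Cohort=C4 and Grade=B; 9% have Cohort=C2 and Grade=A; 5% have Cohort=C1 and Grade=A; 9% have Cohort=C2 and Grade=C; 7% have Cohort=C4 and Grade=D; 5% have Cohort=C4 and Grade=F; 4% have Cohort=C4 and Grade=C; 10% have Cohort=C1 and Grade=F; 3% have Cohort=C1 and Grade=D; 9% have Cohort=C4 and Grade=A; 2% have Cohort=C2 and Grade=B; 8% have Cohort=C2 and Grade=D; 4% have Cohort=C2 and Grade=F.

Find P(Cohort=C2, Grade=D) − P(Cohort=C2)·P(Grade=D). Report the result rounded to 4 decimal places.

P(Cohort=C2) = 0.09 + 0.02 + 0.09 + 0.08 + 0.04 = 0.32.
P(Grade=D) = 0.03 + 0.08 + 0.01 + 0.07 = 0.19.
P(Cohort=C2, Grade=D) − P(Cohort=C2)P(Grade=D) = 0.08 − 0.32×0.19 = 0.0192.

0.0192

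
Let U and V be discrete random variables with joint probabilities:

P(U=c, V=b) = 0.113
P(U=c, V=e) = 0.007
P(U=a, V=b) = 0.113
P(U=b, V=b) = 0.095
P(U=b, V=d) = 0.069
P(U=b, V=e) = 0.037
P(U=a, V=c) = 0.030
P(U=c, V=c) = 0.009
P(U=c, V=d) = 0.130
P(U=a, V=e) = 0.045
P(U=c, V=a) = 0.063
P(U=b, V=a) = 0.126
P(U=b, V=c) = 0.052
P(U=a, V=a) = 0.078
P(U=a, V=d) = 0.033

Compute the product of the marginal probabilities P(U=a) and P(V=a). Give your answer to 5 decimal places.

0.07983

P(U=a) = 0.078 + 0.113 + 0.030 + 0.033 + 0.045 = 0.299.
P(V=a) = 0.078 + 0.126 + 0.063 = 0.267.
Product: 0.299 × 0.267 = 0.07983.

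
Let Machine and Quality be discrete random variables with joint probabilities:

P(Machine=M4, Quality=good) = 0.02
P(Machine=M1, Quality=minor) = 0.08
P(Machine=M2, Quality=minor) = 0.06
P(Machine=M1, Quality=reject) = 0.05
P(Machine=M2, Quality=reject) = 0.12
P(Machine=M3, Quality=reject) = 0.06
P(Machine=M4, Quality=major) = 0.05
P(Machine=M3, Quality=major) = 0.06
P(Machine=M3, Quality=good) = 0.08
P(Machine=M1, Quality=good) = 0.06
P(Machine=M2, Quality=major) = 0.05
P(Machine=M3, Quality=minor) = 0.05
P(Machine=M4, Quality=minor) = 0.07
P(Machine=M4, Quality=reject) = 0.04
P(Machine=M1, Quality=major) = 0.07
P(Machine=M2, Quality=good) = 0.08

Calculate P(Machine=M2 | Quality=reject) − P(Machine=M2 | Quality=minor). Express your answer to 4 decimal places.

0.2137

P(Quality=reject) = 0.05 + 0.12 + 0.06 + 0.04 = 0.27; P(Machine=M2 | Quality=reject) = 0.12/0.27 = 0.44444.
P(Quality=minor) = 0.08 + 0.06 + 0.05 + 0.07 = 0.26; P(Machine=M2 | Quality=minor) = 0.06/0.26 = 0.23077.
Difference = 0.2137.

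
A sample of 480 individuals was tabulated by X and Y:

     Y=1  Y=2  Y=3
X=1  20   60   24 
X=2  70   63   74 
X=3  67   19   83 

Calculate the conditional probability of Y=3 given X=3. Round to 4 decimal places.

Total with X=3: 67 + 19 + 83 = 169.
P(Y=3 | X=3) = 83/169 = 0.4911.

0.4911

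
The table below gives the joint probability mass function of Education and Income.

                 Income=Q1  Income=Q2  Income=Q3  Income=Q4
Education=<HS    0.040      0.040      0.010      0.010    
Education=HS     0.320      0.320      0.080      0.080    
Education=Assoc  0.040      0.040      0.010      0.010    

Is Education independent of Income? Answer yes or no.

Every cell satisfies P(Education,Income) = P(Education)·P(Income). For instance P(Education=<HS) = 0.100, P(Income=Q4) = 0.100, and 0.100×0.100 = 0.010 matches the joint entry. So Education and Income are independent.

yes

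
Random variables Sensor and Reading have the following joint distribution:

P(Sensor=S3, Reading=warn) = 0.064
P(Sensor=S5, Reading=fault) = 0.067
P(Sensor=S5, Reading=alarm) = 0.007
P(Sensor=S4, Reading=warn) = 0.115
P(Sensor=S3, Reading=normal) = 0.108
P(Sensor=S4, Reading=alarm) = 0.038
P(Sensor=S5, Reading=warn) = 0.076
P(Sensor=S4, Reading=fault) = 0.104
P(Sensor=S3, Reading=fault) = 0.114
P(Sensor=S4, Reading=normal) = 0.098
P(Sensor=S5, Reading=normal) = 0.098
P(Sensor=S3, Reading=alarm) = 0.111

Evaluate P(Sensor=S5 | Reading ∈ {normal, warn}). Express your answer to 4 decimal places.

0.3113

P(Reading=normal) = 0.108 + 0.098 + 0.098 = 0.304.
P(Reading=warn) = 0.064 + 0.115 + 0.076 = 0.255.
P(Reading ∈ {normal, warn}) = 0.304 + 0.255 = 0.559; P(Sensor=S5, Reading ∈ {normal, warn}) = 0.098 + 0.076 = 0.174.
P(Sensor=S5 | Reading ∈ {normal, warn}) = 0.174/0.559 = 0.3113.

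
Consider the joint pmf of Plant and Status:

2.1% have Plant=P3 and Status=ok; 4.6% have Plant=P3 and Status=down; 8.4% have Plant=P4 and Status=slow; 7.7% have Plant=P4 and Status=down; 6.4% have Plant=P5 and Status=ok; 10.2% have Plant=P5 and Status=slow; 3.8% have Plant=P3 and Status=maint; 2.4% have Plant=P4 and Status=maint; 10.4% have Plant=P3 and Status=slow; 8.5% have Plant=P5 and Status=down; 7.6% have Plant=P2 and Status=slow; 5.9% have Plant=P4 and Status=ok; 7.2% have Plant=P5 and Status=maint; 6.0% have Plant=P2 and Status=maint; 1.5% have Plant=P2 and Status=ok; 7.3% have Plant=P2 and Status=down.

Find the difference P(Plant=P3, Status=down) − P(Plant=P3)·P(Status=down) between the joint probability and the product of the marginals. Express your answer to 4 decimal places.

-0.0127

P(Plant=P3) = 0.021 + 0.104 + 0.046 + 0.038 = 0.209.
P(Status=down) = 0.073 + 0.046 + 0.077 + 0.085 = 0.281.
P(Plant=P3, Status=down) − P(Plant=P3)P(Status=down) = 0.046 − 0.209×0.281 = -0.0127.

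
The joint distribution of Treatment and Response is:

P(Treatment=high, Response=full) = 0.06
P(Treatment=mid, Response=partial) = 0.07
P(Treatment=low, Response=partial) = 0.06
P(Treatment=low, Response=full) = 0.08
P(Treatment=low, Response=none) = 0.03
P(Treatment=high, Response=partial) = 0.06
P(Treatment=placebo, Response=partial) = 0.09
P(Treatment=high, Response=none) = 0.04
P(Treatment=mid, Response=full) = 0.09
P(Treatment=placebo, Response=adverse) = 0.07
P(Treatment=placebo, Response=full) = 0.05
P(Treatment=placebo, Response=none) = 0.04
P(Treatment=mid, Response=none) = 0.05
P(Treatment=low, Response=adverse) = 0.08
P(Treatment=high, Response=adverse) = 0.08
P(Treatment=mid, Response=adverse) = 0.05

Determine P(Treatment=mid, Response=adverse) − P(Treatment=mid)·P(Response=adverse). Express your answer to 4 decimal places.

-0.0228

P(Treatment=mid) = 0.05 + 0.07 + 0.09 + 0.05 = 0.26.
P(Response=adverse) = 0.07 + 0.08 + 0.05 + 0.08 = 0.28.
P(Treatment=mid, Response=adverse) − P(Treatment=mid)P(Response=adverse) = 0.05 − 0.26×0.28 = -0.0228.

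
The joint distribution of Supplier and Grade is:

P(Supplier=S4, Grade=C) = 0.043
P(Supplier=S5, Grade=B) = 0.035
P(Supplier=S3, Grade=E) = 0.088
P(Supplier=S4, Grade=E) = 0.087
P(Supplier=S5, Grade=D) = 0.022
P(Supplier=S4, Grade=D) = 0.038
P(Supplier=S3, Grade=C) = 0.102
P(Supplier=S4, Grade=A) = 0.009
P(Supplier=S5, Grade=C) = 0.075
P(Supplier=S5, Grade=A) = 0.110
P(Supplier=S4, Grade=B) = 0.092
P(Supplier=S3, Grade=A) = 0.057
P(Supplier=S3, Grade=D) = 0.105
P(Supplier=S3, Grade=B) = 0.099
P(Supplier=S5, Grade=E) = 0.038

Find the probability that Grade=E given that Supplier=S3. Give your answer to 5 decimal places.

P(Supplier=S3) = 0.057 + 0.099 + 0.102 + 0.105 + 0.088 = 0.451.
P(Grade=E | Supplier=S3) = 0.088/0.451 = 0.19512.

0.19512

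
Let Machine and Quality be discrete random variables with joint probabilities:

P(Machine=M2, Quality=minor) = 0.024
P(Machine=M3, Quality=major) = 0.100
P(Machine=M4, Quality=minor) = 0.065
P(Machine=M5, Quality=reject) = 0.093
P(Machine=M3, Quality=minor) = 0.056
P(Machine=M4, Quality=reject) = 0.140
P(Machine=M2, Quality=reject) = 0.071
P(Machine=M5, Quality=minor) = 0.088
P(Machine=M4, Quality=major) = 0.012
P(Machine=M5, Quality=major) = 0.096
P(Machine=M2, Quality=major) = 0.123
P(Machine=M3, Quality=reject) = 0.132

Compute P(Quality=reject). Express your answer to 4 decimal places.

0.4360

P(Quality=reject) = 0.071 + 0.132 + 0.140 + 0.093 = 0.436.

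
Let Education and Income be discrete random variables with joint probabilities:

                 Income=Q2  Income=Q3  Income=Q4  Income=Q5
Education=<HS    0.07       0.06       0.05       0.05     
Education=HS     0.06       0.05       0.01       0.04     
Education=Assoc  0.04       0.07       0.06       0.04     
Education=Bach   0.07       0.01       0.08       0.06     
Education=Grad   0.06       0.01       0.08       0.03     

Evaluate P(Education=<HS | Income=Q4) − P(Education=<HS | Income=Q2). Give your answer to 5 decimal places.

-0.05476

P(Income=Q4) = 0.05 + 0.01 + 0.06 + 0.08 + 0.08 = 0.28; P(Education=<HS | Income=Q4) = 0.05/0.28 = 0.178571.
P(Income=Q2) = 0.07 + 0.06 + 0.04 + 0.07 + 0.06 = 0.30; P(Education=<HS | Income=Q2) = 0.07/0.30 = 0.233333.
Difference = -0.05476.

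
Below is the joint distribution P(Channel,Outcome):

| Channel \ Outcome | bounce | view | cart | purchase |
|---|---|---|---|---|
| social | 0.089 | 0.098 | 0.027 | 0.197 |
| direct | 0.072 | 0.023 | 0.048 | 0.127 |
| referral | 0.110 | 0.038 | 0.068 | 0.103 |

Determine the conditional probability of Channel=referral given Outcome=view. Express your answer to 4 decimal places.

P(Outcome=view) = 0.098 + 0.023 + 0.038 = 0.159.
P(Channel=referral | Outcome=view) = 0.038/0.159 = 0.2390.

0.2390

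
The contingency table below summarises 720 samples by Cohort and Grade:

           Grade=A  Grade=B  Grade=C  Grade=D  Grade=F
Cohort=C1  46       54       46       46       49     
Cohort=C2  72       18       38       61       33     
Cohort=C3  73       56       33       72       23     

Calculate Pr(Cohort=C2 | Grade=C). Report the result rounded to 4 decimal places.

Total with Grade=C: 46 + 38 + 33 = 117.
P(Cohort=C2 | Grade=C) = 38/117 = 0.3248.

0.3248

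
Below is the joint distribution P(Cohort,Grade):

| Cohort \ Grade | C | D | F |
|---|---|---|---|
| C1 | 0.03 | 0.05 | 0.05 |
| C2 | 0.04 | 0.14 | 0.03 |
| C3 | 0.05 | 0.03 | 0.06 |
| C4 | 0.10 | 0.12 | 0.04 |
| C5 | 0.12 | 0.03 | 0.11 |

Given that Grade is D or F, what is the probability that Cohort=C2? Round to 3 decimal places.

P(Grade=D) = 0.05 + 0.14 + 0.03 + 0.12 + 0.03 = 0.37.
P(Grade=F) = 0.05 + 0.03 + 0.06 + 0.04 + 0.11 = 0.29.
P(Grade ∈ {D, F}) = 0.37 + 0.29 = 0.66; P(Cohort=C2, Grade ∈ {D, F}) = 0.14 + 0.03 = 0.17.
P(Cohort=C2 | Grade ∈ {D, F}) = 0.17/0.66 = 0.258.

0.258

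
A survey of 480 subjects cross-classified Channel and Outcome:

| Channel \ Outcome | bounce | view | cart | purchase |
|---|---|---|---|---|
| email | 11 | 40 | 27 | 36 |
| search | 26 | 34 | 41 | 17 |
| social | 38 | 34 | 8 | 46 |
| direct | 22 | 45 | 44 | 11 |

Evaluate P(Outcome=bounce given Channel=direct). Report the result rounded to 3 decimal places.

0.180

Total with Channel=direct: 22 + 45 + 44 + 11 = 122.
P(Outcome=bounce | Channel=direct) = 22/122 = 0.180.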